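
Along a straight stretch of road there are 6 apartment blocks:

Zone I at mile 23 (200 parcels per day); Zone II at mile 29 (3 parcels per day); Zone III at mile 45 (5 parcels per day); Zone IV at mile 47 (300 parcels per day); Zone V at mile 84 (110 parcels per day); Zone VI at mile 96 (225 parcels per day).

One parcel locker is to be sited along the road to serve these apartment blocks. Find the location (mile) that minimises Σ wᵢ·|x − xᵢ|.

For a sum of weighted absolute distances on a line, the optimum is the weighted median (not the mean). Total weight W = 843; half-weight = 421.5.
Sort by position and accumulate weight:
  mile 23 (Zone I, w=200) → cum 200
  mile 29 (Zone II, w=3) → cum 203
  mile 45 (Zone III, w=5) → cum 208
  mile 47 (Zone IV, w=300) → cum 508  ≥ 421.5 → median here
  mile 84 (Zone V, w=110) → cum 618
  mile 96 (Zone VI, w=225) → cum 843
Optimal location: mile 47.

x = 47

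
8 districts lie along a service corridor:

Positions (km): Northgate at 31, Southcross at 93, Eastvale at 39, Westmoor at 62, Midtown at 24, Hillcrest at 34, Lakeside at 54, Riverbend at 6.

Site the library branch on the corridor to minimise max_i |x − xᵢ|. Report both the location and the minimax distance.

location 49.5, max distance 43.5

The 1-center on a line is the midpoint of the two extreme points: leftmost at 6, rightmost at 93.
Optimal location = (6 + 93)/2 = 49.5; maximum distance = (93 − 6)/2 = 43.5.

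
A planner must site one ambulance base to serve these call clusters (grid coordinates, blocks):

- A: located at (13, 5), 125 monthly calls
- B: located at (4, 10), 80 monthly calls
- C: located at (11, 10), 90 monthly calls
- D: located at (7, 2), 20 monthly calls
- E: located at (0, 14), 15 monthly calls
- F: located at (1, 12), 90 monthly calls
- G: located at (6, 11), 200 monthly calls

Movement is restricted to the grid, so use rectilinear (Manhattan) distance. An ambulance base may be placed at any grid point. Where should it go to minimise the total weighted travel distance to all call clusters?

(6, 10)

Manhattan distance separates: Σwᵢ(|x−xᵢ|+|y−yᵢ|) = Σwᵢ|x−xᵢ| + Σwᵢ|y−yᵢ|, so x and y are optimised independently as 1-D weighted medians.
Total weight W = 620; half = 310.
x-coordinate, sorted with cumulative weight:
  x=0 (E, w=15) cum 15
  x=1 (F, w=90) cum 105
  x=4 (B, w=80) cum 185
  x=6 (G, w=200) cum 385  ← median
  x=7 (D, w=20) cum 405
  x=11 (C, w=90) cum 495
  x=13 (A, w=125) cum 620
⇒ x* = 6
y-coordinate, sorted with cumulative weight:
  y=2 (D, w=20) cum 20
  y=5 (A, w=125) cum 145
  y=10 (B, w=80) cum 225
  y=10 (C, w=90) cum 315  ← median
  y=11 (G, w=200) cum 515
  y=12 (F, w=90) cum 605
  y=14 (E, w=15) cum 620
⇒ y* = 10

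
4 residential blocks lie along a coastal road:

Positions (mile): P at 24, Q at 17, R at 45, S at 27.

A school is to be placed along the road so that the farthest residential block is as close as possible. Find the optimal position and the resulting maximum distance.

location 31, max distance 14

The 1-center on a line is the midpoint of the two extreme points: leftmost at 17, rightmost at 45.
Optimal location = (17 + 45)/2 = 31; maximum distance = (45 − 17)/2 = 14.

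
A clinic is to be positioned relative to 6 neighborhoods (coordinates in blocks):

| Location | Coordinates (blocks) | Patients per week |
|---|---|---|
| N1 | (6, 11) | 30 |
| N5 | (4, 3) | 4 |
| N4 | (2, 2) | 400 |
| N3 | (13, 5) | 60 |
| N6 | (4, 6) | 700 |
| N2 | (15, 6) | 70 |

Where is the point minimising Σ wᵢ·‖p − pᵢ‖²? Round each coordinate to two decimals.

The minimiser of Σwᵢ‖p−pᵢ‖² is the weighted centroid p* = (Σwᵢpᵢ)/(Σwᵢ).
Σwᵢ = 1264.
Σwᵢxᵢ = 30·6 + 4·4 + 400·2 + 60·13 + 700·4 + 70·15 = 5626.
Σwᵢyᵢ = 30·11 + 4·3 + 400·2 + 60·5 + 700·6 + 70·6 = 6062.
x* = 5626/1264 = 4.45, y* = 6062/1264 = 4.80.

(4.45, 4.80)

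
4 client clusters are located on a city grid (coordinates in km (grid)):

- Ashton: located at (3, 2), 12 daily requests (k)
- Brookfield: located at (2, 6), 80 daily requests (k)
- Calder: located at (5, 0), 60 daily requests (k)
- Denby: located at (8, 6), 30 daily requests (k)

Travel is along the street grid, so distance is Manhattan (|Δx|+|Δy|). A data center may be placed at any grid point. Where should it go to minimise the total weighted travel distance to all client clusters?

(3, 6)

Manhattan distance separates: Σwᵢ(|x−xᵢ|+|y−yᵢ|) = Σwᵢ|x−xᵢ| + Σwᵢ|y−yᵢ|, so x and y are optimised independently as 1-D weighted medians.
Total weight W = 182; half = 91.
x-coordinate, sorted with cumulative weight:
  x=2 (Brookfield, w=80) cum 80
  x=3 (Ashton, w=12) cum 92  ← median
  x=5 (Calder, w=60) cum 152
  x=8 (Denby, w=30) cum 182
⇒ x* = 3
y-coordinate, sorted with cumulative weight:
  y=0 (Calder, w=60) cum 60
  y=2 (Ashton, w=12) cum 72
  y=6 (Brookfield, w=80) cum 152  ← median
  y=6 (Denby, w=30) cum 182
⇒ y* = 6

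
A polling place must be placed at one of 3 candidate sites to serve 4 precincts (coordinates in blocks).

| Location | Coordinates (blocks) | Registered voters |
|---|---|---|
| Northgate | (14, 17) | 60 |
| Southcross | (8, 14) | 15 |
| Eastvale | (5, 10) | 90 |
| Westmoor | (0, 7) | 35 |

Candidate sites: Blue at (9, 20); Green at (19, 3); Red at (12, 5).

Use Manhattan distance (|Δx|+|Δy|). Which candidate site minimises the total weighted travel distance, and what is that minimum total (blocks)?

Total weighted distance at each candidate:
  Blue (9, 20): total = 2615
  Green (19, 3): total = 4165
  Red (12, 5): total = 2605
Minimum is at Red with total 2605 blocks.

Red, total 2605 blocks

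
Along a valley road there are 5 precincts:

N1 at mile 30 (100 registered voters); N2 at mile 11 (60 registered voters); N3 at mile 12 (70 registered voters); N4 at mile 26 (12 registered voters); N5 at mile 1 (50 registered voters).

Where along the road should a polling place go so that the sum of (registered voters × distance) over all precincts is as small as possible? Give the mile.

x = 12

For a sum of weighted absolute distances on a line, the optimum is the weighted median (not the mean). Total weight W = 292; half-weight = 146.
Sort by position and accumulate weight:
  mile 1 (N5, w=50) → cum 50
  mile 11 (N2, w=60) → cum 110
  mile 12 (N3, w=70) → cum 180  ≥ 146 → median here
  mile 26 (N4, w=12) → cum 192
  mile 30 (N1, w=100) → cum 292
Optimal location: mile 12.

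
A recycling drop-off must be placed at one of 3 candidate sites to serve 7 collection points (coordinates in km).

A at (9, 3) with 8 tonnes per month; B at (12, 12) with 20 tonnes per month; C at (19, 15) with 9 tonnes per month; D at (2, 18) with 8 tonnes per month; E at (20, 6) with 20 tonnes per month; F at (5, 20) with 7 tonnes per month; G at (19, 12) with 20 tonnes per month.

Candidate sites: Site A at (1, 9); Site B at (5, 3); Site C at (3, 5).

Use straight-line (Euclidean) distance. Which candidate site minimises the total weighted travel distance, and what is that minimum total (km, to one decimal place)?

Site B, total 1306.2 km

Total weighted distance at each candidate:
  Site A (1, 9): total = 1382.8
  Site B (5, 3): total = 1306.2
  Site C (3, 5): total = 1348.6
Minimum is at Site B with total 1306.2 km.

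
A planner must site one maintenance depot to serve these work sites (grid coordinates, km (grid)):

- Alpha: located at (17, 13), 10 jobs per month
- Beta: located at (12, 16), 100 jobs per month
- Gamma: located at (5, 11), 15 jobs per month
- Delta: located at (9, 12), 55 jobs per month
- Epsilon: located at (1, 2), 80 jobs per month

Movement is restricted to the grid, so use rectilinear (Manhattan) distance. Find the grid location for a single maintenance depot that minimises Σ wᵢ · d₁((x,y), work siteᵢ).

Manhattan distance separates: Σwᵢ(|x−xᵢ|+|y−yᵢ|) = Σwᵢ|x−xᵢ| + Σwᵢ|y−yᵢ|, so x and y are optimised independently as 1-D weighted medians.
Total weight W = 260; half = 130.
x-coordinate, sorted with cumulative weight:
  x=1 (Epsilon, w=80) cum 80
  x=5 (Gamma, w=15) cum 95
  x=9 (Delta, w=55) cum 150  ← median
  x=12 (Beta, w=100) cum 250
  x=17 (Alpha, w=10) cum 260
⇒ x* = 9
y-coordinate, sorted with cumulative weight:
  y=2 (Epsilon, w=80) cum 80
  y=11 (Gamma, w=15) cum 95
  y=12 (Delta, w=55) cum 150  ← median
  y=13 (Alpha, w=10) cum 160
  y=16 (Beta, w=100) cum 260
⇒ y* = 12

(9, 12)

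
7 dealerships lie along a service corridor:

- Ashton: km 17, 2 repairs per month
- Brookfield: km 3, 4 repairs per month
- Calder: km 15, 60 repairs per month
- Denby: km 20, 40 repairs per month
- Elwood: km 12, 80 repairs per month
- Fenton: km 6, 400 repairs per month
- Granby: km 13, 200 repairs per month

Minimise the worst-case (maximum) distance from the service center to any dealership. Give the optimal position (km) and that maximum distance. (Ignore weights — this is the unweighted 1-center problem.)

The 1-center on a line is the midpoint of the two extreme points: leftmost at 3, rightmost at 20.
Optimal location = (3 + 20)/2 = 11.5; maximum distance = (20 − 3)/2 = 8.5.

location 11.5, max distance 8.5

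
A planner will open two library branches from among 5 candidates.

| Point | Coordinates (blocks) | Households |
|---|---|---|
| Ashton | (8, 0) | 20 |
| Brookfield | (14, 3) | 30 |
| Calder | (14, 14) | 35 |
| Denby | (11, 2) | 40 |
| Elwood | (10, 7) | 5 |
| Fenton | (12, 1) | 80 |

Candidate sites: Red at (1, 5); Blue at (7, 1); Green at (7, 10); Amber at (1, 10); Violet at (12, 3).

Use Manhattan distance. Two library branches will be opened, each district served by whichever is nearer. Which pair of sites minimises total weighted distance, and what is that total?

Evaluate every pair (each demand assigned to the nearer of the two):
  {Blue, Violet}: total = 825
  {Green, Violet}: total = 855
  {Red, Violet}: total = 925
  {Amber, Violet}: total = 925
  {Blue, Green}: total = 1325
  {Blue, Amber}: total = 1550
  {Red, Blue}: total = 1655
  {Red, Green}: total = 2655
  {Green, Amber}: total = 2655
  {Red, Amber}: total = 3060
Best pair: {Blue, Violet} with total 825.

{Blue, Violet}, total 825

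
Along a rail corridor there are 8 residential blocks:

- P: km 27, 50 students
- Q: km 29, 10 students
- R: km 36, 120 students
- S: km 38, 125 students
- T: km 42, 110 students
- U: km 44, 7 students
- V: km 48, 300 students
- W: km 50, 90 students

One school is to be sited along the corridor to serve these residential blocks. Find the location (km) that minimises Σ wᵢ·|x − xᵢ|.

For a sum of weighted absolute distances on a line, the optimum is the weighted median (not the mean). Total weight W = 812; half-weight = 406.
Sort by position and accumulate weight:
  km 27 (P, w=50) → cum 50
  km 29 (Q, w=10) → cum 60
  km 36 (R, w=120) → cum 180
  km 38 (S, w=125) → cum 305
  km 42 (T, w=110) → cum 415  ≥ 406 → median here
  km 44 (U, w=7) → cum 422
  km 48 (V, w=300) → cum 722
  km 50 (W, w=90) → cum 812
Optimal location: km 42.

x = 42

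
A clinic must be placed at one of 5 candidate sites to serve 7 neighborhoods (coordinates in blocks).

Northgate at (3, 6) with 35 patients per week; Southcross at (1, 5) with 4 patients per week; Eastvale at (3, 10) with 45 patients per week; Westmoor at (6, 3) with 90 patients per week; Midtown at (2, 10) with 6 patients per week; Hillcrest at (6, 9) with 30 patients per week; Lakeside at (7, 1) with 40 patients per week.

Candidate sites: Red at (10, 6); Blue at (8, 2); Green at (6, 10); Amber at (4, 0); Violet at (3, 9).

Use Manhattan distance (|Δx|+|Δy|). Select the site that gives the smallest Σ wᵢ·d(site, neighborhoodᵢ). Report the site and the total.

Green, total 1504 blocks

Total weighted distance at each candidate:
  Red (10, 6): total = 2012
  Blue (8, 2): total = 1644
  Green (6, 10): total = 1504
  Amber (4, 0): total = 1784
  Violet (3, 9): total = 1566
Minimum is at Green with total 1504 blocks.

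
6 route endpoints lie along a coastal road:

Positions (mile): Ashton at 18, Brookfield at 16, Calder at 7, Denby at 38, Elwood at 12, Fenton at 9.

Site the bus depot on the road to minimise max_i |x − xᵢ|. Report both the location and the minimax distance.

The 1-center on a line is the midpoint of the two extreme points: leftmost at 7, rightmost at 38.
Optimal location = (7 + 38)/2 = 22.5; maximum distance = (38 − 7)/2 = 15.5.

location 22.5, max distance 15.5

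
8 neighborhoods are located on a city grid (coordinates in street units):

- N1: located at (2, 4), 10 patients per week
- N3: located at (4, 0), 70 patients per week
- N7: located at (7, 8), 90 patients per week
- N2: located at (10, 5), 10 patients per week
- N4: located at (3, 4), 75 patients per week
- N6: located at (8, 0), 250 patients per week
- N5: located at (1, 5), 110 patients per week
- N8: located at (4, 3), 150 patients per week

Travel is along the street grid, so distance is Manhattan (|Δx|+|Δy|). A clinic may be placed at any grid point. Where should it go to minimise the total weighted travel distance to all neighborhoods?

(4, 3)

Manhattan distance separates: Σwᵢ(|x−xᵢ|+|y−yᵢ|) = Σwᵢ|x−xᵢ| + Σwᵢ|y−yᵢ|, so x and y are optimised independently as 1-D weighted medians.
Total weight W = 765; half = 382.5.
x-coordinate, sorted with cumulative weight:
  x=1 (N5, w=110) cum 110
  x=2 (N1, w=10) cum 120
  x=3 (N4, w=75) cum 195
  x=4 (N3, w=70) cum 265
  x=4 (N8, w=150) cum 415  ← median
  x=7 (N7, w=90) cum 505
  x=8 (N6, w=250) cum 755
  x=10 (N2, w=10) cum 765
⇒ x* = 4
y-coordinate, sorted with cumulative weight:
  y=0 (N3, w=70) cum 70
  y=0 (N6, w=250) cum 320
  y=3 (N8, w=150) cum 470  ← median
  y=4 (N1, w=10) cum 480
  y=4 (N4, w=75) cum 555
  y=5 (N2, w=10) cum 565
  y=5 (N5, w=110) cum 675
  y=8 (N7, w=90) cum 765
⇒ y* = 3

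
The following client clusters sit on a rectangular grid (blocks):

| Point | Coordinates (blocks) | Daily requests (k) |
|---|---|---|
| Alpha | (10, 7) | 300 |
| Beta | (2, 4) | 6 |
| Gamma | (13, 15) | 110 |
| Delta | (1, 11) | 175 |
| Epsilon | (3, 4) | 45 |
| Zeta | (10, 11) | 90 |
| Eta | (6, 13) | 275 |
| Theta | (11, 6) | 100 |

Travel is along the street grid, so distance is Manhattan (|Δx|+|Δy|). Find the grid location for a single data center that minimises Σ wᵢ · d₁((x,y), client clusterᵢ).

Manhattan distance separates: Σwᵢ(|x−xᵢ|+|y−yᵢ|) = Σwᵢ|x−xᵢ| + Σwᵢ|y−yᵢ|, so x and y are optimised independently as 1-D weighted medians.
Total weight W = 1101; half = 550.5.
x-coordinate, sorted with cumulative weight:
  x=1 (Delta, w=175) cum 175
  x=2 (Beta, w=6) cum 181
  x=3 (Epsilon, w=45) cum 226
  x=6 (Eta, w=275) cum 501
  x=10 (Alpha, w=300) cum 801  ← median
  x=10 (Zeta, w=90) cum 891
  x=11 (Theta, w=100) cum 991
  x=13 (Gamma, w=110) cum 1101
⇒ x* = 10
y-coordinate, sorted with cumulative weight:
  y=4 (Beta, w=6) cum 6
  y=4 (Epsilon, w=45) cum 51
  y=6 (Theta, w=100) cum 151
  y=7 (Alpha, w=300) cum 451
  y=11 (Delta, w=175) cum 626  ← median
  y=11 (Zeta, w=90) cum 716
  y=13 (Eta, w=275) cum 991
  y=15 (Gamma, w=110) cum 1101
⇒ y* = 11

(10, 11)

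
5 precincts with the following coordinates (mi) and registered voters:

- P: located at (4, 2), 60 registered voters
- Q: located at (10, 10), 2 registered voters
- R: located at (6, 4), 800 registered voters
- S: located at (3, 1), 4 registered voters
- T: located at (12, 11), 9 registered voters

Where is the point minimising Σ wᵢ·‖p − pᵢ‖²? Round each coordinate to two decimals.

The minimiser of Σwᵢ‖p−pᵢ‖² is the weighted centroid p* = (Σwᵢpᵢ)/(Σwᵢ).
Σwᵢ = 875.
Σwᵢxᵢ = 60·4 + 2·10 + 800·6 + 4·3 + 9·12 = 5180.
Σwᵢyᵢ = 60·2 + 2·10 + 800·4 + 4·1 + 9·11 = 3443.
x* = 5180/875 = 5.92, y* = 3443/875 = 3.93.

(5.92, 3.93)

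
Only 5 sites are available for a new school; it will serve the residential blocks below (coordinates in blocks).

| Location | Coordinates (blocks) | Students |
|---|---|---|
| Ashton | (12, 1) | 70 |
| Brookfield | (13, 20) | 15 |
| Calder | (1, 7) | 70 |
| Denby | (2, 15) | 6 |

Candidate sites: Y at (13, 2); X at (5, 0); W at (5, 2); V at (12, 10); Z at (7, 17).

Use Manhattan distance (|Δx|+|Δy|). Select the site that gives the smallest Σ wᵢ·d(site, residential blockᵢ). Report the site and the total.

Total weighted distance at each candidate:
  Y (13, 2): total = 1744
  X (5, 0): total = 1858
  W (5, 2): total = 1676
  V (12, 10): total = 1865
  Z (7, 17): total = 2767
Minimum is at W with total 1676 blocks.

W, total 1676 blocks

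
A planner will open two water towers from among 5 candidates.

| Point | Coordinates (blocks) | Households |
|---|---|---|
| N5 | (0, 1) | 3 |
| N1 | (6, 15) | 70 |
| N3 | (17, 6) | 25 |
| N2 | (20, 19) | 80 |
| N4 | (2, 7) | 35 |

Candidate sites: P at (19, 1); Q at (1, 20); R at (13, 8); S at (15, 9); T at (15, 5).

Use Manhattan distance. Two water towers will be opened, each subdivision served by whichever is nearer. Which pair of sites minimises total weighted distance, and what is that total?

Evaluate every pair (each demand assigned to the nearer of the two):
  {Q, S}: total = 2575
  {Q, R}: total = 2770
  {R, S}: total = 2785
  {Q, T}: total = 2842
  {S, T}: total = 2907
  {P, Q}: total = 2942
  {P, S}: total = 2957
  {R, T}: total = 2972
  {P, R}: total = 3047
  {P, T}: total = 3507
Best pair: {Q, S} with total 2575.

{Q, S}, total 2575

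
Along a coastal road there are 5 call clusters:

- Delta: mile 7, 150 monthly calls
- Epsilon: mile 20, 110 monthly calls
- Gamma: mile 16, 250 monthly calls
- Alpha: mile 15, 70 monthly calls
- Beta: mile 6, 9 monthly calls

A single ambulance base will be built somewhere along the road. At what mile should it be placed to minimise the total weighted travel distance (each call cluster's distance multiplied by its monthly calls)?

For a sum of weighted absolute distances on a line, the optimum is the weighted median (not the mean). Total weight W = 589; half-weight = 294.5.
Sort by position and accumulate weight:
  mile 6 (Beta, w=9) → cum 9
  mile 7 (Delta, w=150) → cum 159
  mile 15 (Alpha, w=70) → cum 229
  mile 16 (Gamma, w=250) → cum 479  ≥ 294.5 → median here
  mile 20 (Epsilon, w=110) → cum 589
Optimal location: mile 16.

x = 16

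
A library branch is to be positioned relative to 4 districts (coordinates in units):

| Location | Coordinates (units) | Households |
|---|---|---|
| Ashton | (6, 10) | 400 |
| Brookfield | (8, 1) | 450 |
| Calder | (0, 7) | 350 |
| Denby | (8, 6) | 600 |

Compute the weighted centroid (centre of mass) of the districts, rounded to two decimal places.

The minimiser of Σwᵢ‖p−pᵢ‖² is the weighted centroid p* = (Σwᵢpᵢ)/(Σwᵢ).
Σwᵢ = 1800.
Σwᵢxᵢ = 400·6 + 450·8 + 350·0 + 600·8 = 10800.
Σwᵢyᵢ = 400·10 + 450·1 + 350·7 + 600·6 = 10500.
x* = 10800/1800 = 6.00, y* = 10500/1800 = 5.83.

(6.00, 5.83)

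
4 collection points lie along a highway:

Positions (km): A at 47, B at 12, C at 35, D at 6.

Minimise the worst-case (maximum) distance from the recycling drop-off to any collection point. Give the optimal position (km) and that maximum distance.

The 1-center on a line is the midpoint of the two extreme points: leftmost at 6, rightmost at 47.
Optimal location = (6 + 47)/2 = 26.5; maximum distance = (47 − 6)/2 = 20.5.

location 26.5, max distance 20.5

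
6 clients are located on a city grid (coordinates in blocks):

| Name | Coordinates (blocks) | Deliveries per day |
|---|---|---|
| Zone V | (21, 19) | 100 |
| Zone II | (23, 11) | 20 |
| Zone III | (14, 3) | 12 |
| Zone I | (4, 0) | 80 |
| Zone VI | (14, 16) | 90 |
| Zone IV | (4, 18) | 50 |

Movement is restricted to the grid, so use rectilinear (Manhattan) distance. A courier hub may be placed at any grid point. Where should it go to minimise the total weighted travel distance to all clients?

(14, 16)

Manhattan distance separates: Σwᵢ(|x−xᵢ|+|y−yᵢ|) = Σwᵢ|x−xᵢ| + Σwᵢ|y−yᵢ|, so x and y are optimised independently as 1-D weighted medians.
Total weight W = 352; half = 176.
x-coordinate, sorted with cumulative weight:
  x=4 (Zone I, w=80) cum 80
  x=4 (Zone IV, w=50) cum 130
  x=14 (Zone III, w=12) cum 142
  x=14 (Zone VI, w=90) cum 232  ← median
  x=21 (Zone V, w=100) cum 332
  x=23 (Zone II, w=20) cum 352
⇒ x* = 14
y-coordinate, sorted with cumulative weight:
  y=0 (Zone I, w=80) cum 80
  y=3 (Zone III, w=12) cum 92
  y=11 (Zone II, w=20) cum 112
  y=16 (Zone VI, w=90) cum 202  ← median
  y=18 (Zone IV, w=50) cum 252
  y=19 (Zone V, w=100) cum 352
⇒ y* = 16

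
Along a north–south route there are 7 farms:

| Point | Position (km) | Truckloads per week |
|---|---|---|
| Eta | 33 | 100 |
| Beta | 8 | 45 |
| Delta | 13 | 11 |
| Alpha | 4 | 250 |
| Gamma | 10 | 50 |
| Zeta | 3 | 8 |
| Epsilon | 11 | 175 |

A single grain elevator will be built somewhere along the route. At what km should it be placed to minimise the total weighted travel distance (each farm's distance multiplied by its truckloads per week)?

For a sum of weighted absolute distances on a line, the optimum is the weighted median (not the mean). Total weight W = 639; half-weight = 319.5.
Sort by position and accumulate weight:
  km 3 (Zeta, w=8) → cum 8
  km 4 (Alpha, w=250) → cum 258
  km 8 (Beta, w=45) → cum 303
  km 10 (Gamma, w=50) → cum 353  ≥ 319.5 → median here
  km 11 (Epsilon, w=175) → cum 528
  km 13 (Delta, w=11) → cum 539
  km 33 (Eta, w=100) → cum 639
Optimal location: km 10.

x = 10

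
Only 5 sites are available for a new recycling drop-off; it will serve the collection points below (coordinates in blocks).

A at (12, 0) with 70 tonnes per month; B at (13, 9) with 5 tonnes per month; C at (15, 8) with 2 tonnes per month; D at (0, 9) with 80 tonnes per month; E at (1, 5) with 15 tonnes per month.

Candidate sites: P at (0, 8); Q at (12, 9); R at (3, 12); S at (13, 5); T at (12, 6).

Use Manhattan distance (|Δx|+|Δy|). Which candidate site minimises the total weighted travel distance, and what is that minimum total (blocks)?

Total weighted distance at each candidate:
  P (0, 8): total = 1640
  Q (12, 9): total = 1828
  R (3, 12): total = 2182
  S (13, 5): total = 1990
  T (12, 6): total = 1830
Minimum is at P with total 1640 blocks.

P, total 1640 blocks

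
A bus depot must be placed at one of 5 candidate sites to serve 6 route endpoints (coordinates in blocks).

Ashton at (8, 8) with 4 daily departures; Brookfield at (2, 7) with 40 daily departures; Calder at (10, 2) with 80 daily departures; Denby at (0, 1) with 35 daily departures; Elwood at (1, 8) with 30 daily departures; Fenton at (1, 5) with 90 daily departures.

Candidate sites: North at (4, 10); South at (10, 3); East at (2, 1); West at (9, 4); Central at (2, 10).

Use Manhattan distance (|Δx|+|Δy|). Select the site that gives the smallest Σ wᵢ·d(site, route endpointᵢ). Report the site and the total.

East, total 1772 blocks

Total weighted distance at each candidate:
  North (4, 10): total = 2669
  South (10, 3): total = 2418
  East (2, 1): total = 1772
  West (9, 4): total = 2250
  Central (2, 10): total = 2447
Minimum is at East with total 1772 blocks.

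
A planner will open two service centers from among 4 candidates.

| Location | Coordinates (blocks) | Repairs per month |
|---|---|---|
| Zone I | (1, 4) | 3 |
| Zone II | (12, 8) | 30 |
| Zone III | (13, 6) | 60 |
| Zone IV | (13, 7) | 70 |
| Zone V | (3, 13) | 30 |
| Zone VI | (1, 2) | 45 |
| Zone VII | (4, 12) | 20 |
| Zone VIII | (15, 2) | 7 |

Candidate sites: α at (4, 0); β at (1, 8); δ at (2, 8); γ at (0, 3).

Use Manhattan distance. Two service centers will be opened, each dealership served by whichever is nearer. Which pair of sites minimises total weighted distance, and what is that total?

Evaluate every pair (each demand assigned to the nearer of the two):
  {δ, γ}: total = 2428
  {α, δ}: total = 2551
  {β, δ}: total = 2635
  {β, γ}: total = 2638
  {α, β}: total = 2758
  {α, γ}: total = 3317
Best pair: {δ, γ} with total 2428.

{δ, γ}, total 2428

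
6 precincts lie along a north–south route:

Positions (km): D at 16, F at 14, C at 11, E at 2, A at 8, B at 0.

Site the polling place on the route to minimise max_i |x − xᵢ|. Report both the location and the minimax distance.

location 8, max distance 8

The 1-center on a line is the midpoint of the two extreme points: leftmost at 0, rightmost at 16.
Optimal location = (0 + 16)/2 = 8; maximum distance = (16 − 0)/2 = 8.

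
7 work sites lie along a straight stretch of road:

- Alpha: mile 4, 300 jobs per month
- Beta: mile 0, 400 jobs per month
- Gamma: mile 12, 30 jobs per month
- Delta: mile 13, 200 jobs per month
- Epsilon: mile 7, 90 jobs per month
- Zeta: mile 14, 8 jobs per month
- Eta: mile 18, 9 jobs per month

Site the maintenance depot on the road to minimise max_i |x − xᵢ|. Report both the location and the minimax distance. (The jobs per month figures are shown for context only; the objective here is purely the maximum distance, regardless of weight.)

The 1-center on a line is the midpoint of the two extreme points: leftmost at 0, rightmost at 18.
Optimal location = (0 + 18)/2 = 9; maximum distance = (18 − 0)/2 = 9.

location 9, max distance 9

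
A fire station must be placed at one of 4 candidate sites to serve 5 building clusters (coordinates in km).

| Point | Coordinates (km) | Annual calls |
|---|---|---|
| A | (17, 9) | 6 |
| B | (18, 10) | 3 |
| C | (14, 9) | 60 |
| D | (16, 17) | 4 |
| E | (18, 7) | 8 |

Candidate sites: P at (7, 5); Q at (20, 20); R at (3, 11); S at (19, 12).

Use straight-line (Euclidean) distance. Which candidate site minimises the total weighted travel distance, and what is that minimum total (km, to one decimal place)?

Total weighted distance at each candidate:
  P (7, 5): total = 734.0
  Q (20, 20): total = 976.0
  R (3, 11): total = 982.2
  S (19, 12): total = 442.3
Minimum is at S with total 442.3 km.

S, total 442.3 km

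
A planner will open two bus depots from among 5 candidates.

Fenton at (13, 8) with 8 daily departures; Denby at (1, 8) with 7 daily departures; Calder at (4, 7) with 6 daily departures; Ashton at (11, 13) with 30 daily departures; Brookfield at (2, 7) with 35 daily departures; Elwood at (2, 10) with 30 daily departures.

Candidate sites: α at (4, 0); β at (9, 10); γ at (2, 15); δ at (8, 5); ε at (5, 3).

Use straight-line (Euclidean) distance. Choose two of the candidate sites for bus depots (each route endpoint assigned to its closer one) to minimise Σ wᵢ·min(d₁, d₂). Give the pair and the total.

{β, ε}, total 598.5

Evaluate every pair (each demand assigned to the nearer of the two):
  {β, ε}: total = 598.5
  {β, γ}: total = 645.0
  {β, δ}: total = 655.4
  {α, β}: total = 701.5
  {γ, ε}: total = 746.6
  {γ, δ}: total = 750.7
  {δ, ε}: total = 776.0
  {α, δ}: total = 838.8
  {α, γ}: total = 869.2
  {α, ε}: total = 898.4
Best pair: {β, ε} with total 598.5.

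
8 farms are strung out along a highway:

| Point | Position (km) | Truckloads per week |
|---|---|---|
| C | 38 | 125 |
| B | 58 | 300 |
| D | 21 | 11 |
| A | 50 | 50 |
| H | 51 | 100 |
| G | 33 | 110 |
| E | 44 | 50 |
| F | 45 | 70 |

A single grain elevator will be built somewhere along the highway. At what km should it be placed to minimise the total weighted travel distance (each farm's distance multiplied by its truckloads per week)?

x = 50

For a sum of weighted absolute distances on a line, the optimum is the weighted median (not the mean). Total weight W = 816; half-weight = 408.
Sort by position and accumulate weight:
  km 21 (D, w=11) → cum 11
  km 33 (G, w=110) → cum 121
  km 38 (C, w=125) → cum 246
  km 44 (E, w=50) → cum 296
  km 45 (F, w=70) → cum 366
  km 50 (A, w=50) → cum 416  ≥ 408 → median here
  km 51 (H, w=100) → cum 516
  km 58 (B, w=300) → cum 816
Optimal location: km 50.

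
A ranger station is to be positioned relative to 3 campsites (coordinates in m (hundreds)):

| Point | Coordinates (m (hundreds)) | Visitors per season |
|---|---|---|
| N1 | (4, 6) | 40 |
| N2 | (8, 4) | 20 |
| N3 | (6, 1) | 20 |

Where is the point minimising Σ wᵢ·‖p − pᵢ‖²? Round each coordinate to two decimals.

(5.50, 4.25)

The minimiser of Σwᵢ‖p−pᵢ‖² is the weighted centroid p* = (Σwᵢpᵢ)/(Σwᵢ).
Σwᵢ = 80.
Σwᵢxᵢ = 40·4 + 20·8 + 20·6 = 440.
Σwᵢyᵢ = 40·6 + 20·4 + 20·1 = 340.
x* = 440/80 = 5.50, y* = 340/80 = 4.25.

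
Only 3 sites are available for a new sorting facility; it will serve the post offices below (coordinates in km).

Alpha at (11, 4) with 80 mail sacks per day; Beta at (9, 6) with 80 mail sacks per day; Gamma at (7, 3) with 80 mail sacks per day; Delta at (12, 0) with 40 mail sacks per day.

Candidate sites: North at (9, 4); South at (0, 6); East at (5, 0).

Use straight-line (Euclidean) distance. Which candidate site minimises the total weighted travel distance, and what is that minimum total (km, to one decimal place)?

Total weighted distance at each candidate:
  North (9, 4): total = 698.9
  South (0, 6): total = 2760.3
  East (5, 0): total = 1722.2
Minimum is at North with total 698.9 km.

North, total 698.9 km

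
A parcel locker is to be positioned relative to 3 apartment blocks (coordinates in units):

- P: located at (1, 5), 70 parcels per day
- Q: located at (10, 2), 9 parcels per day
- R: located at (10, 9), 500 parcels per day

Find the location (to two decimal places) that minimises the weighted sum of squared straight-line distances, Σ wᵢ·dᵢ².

(8.91, 8.41)

The minimiser of Σwᵢ‖p−pᵢ‖² is the weighted centroid p* = (Σwᵢpᵢ)/(Σwᵢ).
Σwᵢ = 579.
Σwᵢxᵢ = 70·1 + 9·10 + 500·10 = 5160.
Σwᵢyᵢ = 70·5 + 9·2 + 500·9 = 4868.
x* = 5160/579 = 8.91, y* = 4868/579 = 8.41.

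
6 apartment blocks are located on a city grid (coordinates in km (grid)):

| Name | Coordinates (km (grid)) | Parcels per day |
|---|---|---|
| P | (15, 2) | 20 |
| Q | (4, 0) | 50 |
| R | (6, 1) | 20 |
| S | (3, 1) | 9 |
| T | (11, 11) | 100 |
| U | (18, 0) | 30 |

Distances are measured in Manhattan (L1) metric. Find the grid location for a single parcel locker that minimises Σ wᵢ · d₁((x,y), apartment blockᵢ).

(11, 2)

Manhattan distance separates: Σwᵢ(|x−xᵢ|+|y−yᵢ|) = Σwᵢ|x−xᵢ| + Σwᵢ|y−yᵢ|, so x and y are optimised independently as 1-D weighted medians.
Total weight W = 229; half = 114.5.
x-coordinate, sorted with cumulative weight:
  x=3 (S, w=9) cum 9
  x=4 (Q, w=50) cum 59
  x=6 (R, w=20) cum 79
  x=11 (T, w=100) cum 179  ← median
  x=15 (P, w=20) cum 199
  x=18 (U, w=30) cum 229
⇒ x* = 11
y-coordinate, sorted with cumulative weight:
  y=0 (Q, w=50) cum 50
  y=0 (U, w=30) cum 80
  y=1 (R, w=20) cum 100
  y=1 (S, w=9) cum 109
  y=2 (P, w=20) cum 129  ← median
  y=11 (T, w=100) cum 229
⇒ y* = 2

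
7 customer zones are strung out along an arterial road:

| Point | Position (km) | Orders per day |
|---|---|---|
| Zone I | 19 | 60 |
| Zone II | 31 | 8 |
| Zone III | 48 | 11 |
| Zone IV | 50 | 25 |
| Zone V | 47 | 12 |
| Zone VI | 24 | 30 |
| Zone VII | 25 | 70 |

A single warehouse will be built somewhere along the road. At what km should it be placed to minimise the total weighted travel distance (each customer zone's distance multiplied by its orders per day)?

x = 25

For a sum of weighted absolute distances on a line, the optimum is the weighted median (not the mean). Total weight W = 216; half-weight = 108.
Sort by position and accumulate weight:
  km 19 (Zone I, w=60) → cum 60
  km 24 (Zone VI, w=30) → cum 90
  km 25 (Zone VII, w=70) → cum 160  ≥ 108 → median here
  km 31 (Zone II, w=8) → cum 168
  km 47 (Zone V, w=12) → cum 180
  km 48 (Zone III, w=11) → cum 191
  km 50 (Zone IV, w=25) → cum 216
Optimal location: km 25.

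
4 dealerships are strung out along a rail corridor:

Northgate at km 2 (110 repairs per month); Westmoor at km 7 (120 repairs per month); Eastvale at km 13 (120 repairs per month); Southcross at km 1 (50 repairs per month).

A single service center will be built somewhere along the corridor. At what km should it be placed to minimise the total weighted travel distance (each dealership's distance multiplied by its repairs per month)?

x = 7

For a sum of weighted absolute distances on a line, the optimum is the weighted median (not the mean). Total weight W = 400; half-weight = 200.
Sort by position and accumulate weight:
  km 1 (Southcross, w=50) → cum 50
  km 2 (Northgate, w=110) → cum 160
  km 7 (Westmoor, w=120) → cum 280  ≥ 200 → median here
  km 13 (Eastvale, w=120) → cum 400
Optimal location: km 7.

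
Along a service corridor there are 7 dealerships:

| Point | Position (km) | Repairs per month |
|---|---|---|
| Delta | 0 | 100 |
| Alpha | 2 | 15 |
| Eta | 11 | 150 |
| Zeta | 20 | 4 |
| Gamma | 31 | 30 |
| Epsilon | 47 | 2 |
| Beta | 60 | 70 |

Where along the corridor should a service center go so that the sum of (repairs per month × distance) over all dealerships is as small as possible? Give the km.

x = 11

For a sum of weighted absolute distances on a line, the optimum is the weighted median (not the mean). Total weight W = 371; half-weight = 185.5.
Sort by position and accumulate weight:
  km 0 (Delta, w=100) → cum 100
  km 2 (Alpha, w=15) → cum 115
  km 11 (Eta, w=150) → cum 265  ≥ 185.5 → median here
  km 20 (Zeta, w=4) → cum 269
  km 31 (Gamma, w=30) → cum 299
  km 47 (Epsilon, w=2) → cum 301
  km 60 (Beta, w=70) → cum 371
Optimal location: km 11.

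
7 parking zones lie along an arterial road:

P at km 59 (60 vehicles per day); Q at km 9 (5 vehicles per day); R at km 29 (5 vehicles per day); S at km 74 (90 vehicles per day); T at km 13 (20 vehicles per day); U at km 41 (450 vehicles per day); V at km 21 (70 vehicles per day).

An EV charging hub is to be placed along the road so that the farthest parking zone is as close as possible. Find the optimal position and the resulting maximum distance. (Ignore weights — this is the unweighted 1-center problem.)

location 41.5, max distance 32.5

The 1-center on a line is the midpoint of the two extreme points: leftmost at 9, rightmost at 74.
Optimal location = (9 + 74)/2 = 41.5; maximum distance = (74 − 9)/2 = 32.5.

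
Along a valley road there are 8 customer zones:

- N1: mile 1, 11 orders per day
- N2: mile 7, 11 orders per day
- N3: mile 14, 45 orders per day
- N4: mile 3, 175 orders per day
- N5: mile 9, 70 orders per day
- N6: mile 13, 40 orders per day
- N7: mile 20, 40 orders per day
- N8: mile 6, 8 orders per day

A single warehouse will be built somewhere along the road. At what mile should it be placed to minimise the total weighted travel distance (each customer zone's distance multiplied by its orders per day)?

x = 7

For a sum of weighted absolute distances on a line, the optimum is the weighted median (not the mean). Total weight W = 400; half-weight = 200.
Sort by position and accumulate weight:
  mile 1 (N1, w=11) → cum 11
  mile 3 (N4, w=175) → cum 186
  mile 6 (N8, w=8) → cum 194
  mile 7 (N2, w=11) → cum 205  ≥ 200 → median here
  mile 9 (N5, w=70) → cum 275
  mile 13 (N6, w=40) → cum 315
  mile 14 (N3, w=45) → cum 360
  mile 20 (N7, w=40) → cum 400
Optimal location: mile 7.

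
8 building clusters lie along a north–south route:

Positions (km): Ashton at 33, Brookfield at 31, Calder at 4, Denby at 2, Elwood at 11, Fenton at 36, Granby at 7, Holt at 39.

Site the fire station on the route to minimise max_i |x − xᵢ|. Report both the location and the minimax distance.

location 20.5, max distance 18.5

The 1-center on a line is the midpoint of the two extreme points: leftmost at 2, rightmost at 39.
Optimal location = (2 + 39)/2 = 20.5; maximum distance = (39 − 2)/2 = 18.5.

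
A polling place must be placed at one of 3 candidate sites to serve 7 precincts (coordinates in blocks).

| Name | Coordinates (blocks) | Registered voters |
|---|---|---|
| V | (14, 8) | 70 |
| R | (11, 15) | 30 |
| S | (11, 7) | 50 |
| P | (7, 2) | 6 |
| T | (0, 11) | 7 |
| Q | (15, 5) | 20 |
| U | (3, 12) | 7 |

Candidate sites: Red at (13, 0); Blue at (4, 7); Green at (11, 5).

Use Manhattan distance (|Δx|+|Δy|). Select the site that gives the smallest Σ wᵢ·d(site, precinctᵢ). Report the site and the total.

Green, total 1166 blocks

Total weighted distance at each candidate:
  Red (13, 0): total = 2100
  Blue (4, 7): total = 1976
  Green (11, 5): total = 1166
Minimum is at Green with total 1166 blocks.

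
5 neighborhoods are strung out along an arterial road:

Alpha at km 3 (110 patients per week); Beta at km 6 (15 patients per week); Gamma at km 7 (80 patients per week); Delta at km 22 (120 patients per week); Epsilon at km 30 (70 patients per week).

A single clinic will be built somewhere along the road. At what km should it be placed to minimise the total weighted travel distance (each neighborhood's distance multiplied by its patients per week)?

x = 7

For a sum of weighted absolute distances on a line, the optimum is the weighted median (not the mean). Total weight W = 395; half-weight = 197.5.
Sort by position and accumulate weight:
  km 3 (Alpha, w=110) → cum 110
  km 6 (Beta, w=15) → cum 125
  km 7 (Gamma, w=80) → cum 205  ≥ 197.5 → median here
  km 22 (Delta, w=120) → cum 325
  km 30 (Epsilon, w=70) → cum 395
Optimal location: km 7.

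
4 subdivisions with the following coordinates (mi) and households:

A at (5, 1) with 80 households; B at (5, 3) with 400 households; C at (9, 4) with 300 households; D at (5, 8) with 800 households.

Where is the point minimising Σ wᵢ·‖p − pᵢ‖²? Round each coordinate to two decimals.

(5.76, 5.62)

The minimiser of Σwᵢ‖p−pᵢ‖² is the weighted centroid p* = (Σwᵢpᵢ)/(Σwᵢ).
Σwᵢ = 1580.
Σwᵢxᵢ = 80·5 + 400·5 + 300·9 + 800·5 = 9100.
Σwᵢyᵢ = 80·1 + 400·3 + 300·4 + 800·8 = 8880.
x* = 9100/1580 = 5.76, y* = 8880/1580 = 5.62.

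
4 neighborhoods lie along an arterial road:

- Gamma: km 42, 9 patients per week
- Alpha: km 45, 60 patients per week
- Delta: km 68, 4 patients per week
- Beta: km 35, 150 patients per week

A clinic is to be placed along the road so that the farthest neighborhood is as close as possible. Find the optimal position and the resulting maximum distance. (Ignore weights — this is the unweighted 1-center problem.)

location 51.5, max distance 16.5

The 1-center on a line is the midpoint of the two extreme points: leftmost at 35, rightmost at 68.
Optimal location = (35 + 68)/2 = 51.5; maximum distance = (68 − 35)/2 = 16.5.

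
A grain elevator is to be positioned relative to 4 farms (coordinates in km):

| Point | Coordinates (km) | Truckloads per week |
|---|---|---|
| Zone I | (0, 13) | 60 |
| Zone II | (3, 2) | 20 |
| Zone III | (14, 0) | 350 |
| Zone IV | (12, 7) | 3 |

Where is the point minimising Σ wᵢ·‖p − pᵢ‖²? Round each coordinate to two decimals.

(11.54, 1.94)

The minimiser of Σwᵢ‖p−pᵢ‖² is the weighted centroid p* = (Σwᵢpᵢ)/(Σwᵢ).
Σwᵢ = 433.
Σwᵢxᵢ = 60·0 + 20·3 + 350·14 + 3·12 = 4996.
Σwᵢyᵢ = 60·13 + 20·2 + 350·0 + 3·7 = 841.
x* = 4996/433 = 11.54, y* = 841/433 = 1.94.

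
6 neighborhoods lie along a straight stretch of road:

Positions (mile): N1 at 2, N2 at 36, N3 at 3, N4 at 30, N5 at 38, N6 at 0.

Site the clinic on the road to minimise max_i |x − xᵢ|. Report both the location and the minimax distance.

The 1-center on a line is the midpoint of the two extreme points: leftmost at 0, rightmost at 38.
Optimal location = (0 + 38)/2 = 19; maximum distance = (38 − 0)/2 = 19.

location 19, max distance 19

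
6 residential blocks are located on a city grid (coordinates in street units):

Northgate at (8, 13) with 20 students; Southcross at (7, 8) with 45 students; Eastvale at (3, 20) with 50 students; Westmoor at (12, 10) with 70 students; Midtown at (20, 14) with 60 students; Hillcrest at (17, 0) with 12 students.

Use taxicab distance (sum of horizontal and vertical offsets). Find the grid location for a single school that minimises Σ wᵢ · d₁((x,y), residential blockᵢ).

(12, 13)

Manhattan distance separates: Σwᵢ(|x−xᵢ|+|y−yᵢ|) = Σwᵢ|x−xᵢ| + Σwᵢ|y−yᵢ|, so x and y are optimised independently as 1-D weighted medians.
Total weight W = 257; half = 128.5.
x-coordinate, sorted with cumulative weight:
  x=3 (Eastvale, w=50) cum 50
  x=7 (Southcross, w=45) cum 95
  x=8 (Northgate, w=20) cum 115
  x=12 (Westmoor, w=70) cum 185  ← median
  x=17 (Hillcrest, w=12) cum 197
  x=20 (Midtown, w=60) cum 257
⇒ x* = 12
y-coordinate, sorted with cumulative weight:
  y=0 (Hillcrest, w=12) cum 12
  y=8 (Southcross, w=45) cum 57
  y=10 (Westmoor, w=70) cum 127
  y=13 (Northgate, w=20) cum 147  ← median
  y=14 (Midtown, w=60) cum 207
  y=20 (Eastvale, w=50) cum 257
⇒ y* = 13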